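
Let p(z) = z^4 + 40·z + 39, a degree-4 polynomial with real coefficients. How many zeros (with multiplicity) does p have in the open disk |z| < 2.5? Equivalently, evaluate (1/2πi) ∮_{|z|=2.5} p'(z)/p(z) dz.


The zeros of p are: -3, -1, (2 + 3i), (2 - 3i).
Their magnitudes are: 3, 1, 3.606, 3.606.
Zeros with |z| < R = 2.5: -1.
Count = 1.
By the argument principle, (1/2πi) ∮_{|z|=R} p'(z)/p(z) dz equals exactly this count.

Number of zeros inside |z| < 2.5: 1.


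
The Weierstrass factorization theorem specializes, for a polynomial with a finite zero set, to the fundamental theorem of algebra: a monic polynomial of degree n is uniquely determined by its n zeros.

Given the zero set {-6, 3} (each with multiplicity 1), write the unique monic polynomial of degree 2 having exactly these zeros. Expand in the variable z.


The polynomial is p(z) = ∏_{α ∈ S} (z − α), where S = {-6, 3}.
Expanding the product yields: p(z) = z^2 + 3·z -18.
The resulting polynomial has degree 2 and real coefficients as required.

p(z) = z^2 + 3·z -18.


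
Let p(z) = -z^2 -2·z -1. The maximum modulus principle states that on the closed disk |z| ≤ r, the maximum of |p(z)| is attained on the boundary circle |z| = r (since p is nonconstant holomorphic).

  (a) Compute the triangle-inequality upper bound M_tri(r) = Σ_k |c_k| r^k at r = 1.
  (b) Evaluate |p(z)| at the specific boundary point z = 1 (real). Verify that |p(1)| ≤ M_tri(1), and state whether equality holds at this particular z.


Coefficients: c_0 = -1, c_1 = -2, c_2 = -1. Radius r = 1.
Part (a). Triangle bound: M_tri(r) = Σ_k |c_k| r^k
  = |-1|·1^0 + |-2|·1^1 + |-1|·1^2
  = 1 + 2 + 1 = 4.
This bounds M(r) := max_{|z|=r} |p(z)| from above; equality holds iff all terms c_k z^k can be made to align in phase at a single z on |z|=r.
Part (b). At z = 1 (real, on the circle |z| = r):
  p(1) = (-1)·1^0 + (-2)·1^1 + (-1)·1^2 = -4.
  |p(1)| = 4.
Since all nonzero coefficients share the same sign, |p(1)| = 4 = M_tri(1); the triangle bound is attained at z = 1, so in fact M(r) = 4.

M_tri(1) = 4; |p(1)| = 4; equality at z=1: yes.


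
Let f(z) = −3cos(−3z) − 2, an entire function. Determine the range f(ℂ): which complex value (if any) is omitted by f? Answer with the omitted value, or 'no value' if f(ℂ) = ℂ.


Little Picard bounds the complement of f(ℂ) to at most one point.
cos is entire and surjective onto ℂ: for every w ∈ ℂ, cos(ζ) = w has a solution ζ ∈ ℂ (e.g., via the complex inverse arccos). With ζ = −3z this gives z = ζ/(-3). Then -3·cos(−3z) takes every value in -3·ℂ = ℂ, and adding -2 is a bijection of ℂ. So f is surjective and omits no value. (Note: only on the real line is cos bounded by [−1, 1].)

Omitted value: no value.


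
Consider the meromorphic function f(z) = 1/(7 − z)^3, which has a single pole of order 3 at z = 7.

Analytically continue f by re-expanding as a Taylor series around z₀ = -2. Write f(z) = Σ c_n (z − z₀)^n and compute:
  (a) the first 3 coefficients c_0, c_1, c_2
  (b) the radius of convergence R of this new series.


Let w = z − z₀, so z = z₀ + w.
Then 7 − z = 7 − (z₀ + w) = (7 − z₀) − w = 9 − w.
f(z) = 1/(9 − w)^3 = (1/(9)^3) · (1 − w/(9))^{−3}.
By the binomial series (1−u)^{−3} = Σ_{n≥0} C(n+2, 2) u^n for |u|<1, with u = w/(9):
  c_n = C(n+2, 2) / (9)^(n+3).
  c_0 = 1/(9)^3 = 1/729.
  c_1 = 3/(9)^4 = 1/2187.
  c_2 = 6/(9)^5 = 2/19683.
The series is valid for |w/d| < 1, i.e. |z − z₀| < |d|.
Radius of convergence: R = |7 − z₀| = |9| = 9 (distance from z₀ to the singularity z = 7).

c_0 = 1/729, c_1 = 1/2187, c_2 = 2/19683; R = 9.


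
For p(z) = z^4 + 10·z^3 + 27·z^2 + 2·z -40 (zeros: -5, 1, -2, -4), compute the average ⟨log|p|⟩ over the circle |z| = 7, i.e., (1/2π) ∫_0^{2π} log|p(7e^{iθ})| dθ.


Zeros: -5, -4, -2, 1; r = 7.
Inside |z| < r: -5, -4, -2, 1. Outside (|z| ≥ r): ∅.
p(0) = -40, so log|p(0)| = log(40) = 3.6889.
Apply Jensen: I(r) = log|p(0)| + Σ_k log(r/|z_k|), summed over zeros inside |z| < r.
  log(r/|z_k|) for z_k = -5: log(7/5) = 0.3365
  log(r/|z_k|) for z_k = 1: log(7/1) = 1.9459
  log(r/|z_k|) for z_k = -2: log(7/2) = 1.2528
  log(r/|z_k|) for z_k = -4: log(7/4) = 0.5596
Sum over inside zeros: 4.0948.
I(r) = log|p(0)| + (inside sum) = 3.6889 + 4.0948 = 7.7836.
Closed form (all zeros inside, monic): I(r) = n·log(r) = 4·log(7) = 7.7836. ✓

I(r) ≈ 7.7836.


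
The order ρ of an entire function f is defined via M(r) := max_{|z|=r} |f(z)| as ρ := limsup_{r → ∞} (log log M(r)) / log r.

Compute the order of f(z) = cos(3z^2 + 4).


Write cos(w) = (e^{iw} ± e^{−iw})/(2 or 2i), so |cos(w)| ≤ e^{|w|}. With w = 3z^2 + 4, |w| ≤ 3r^2 + 4 on |z|=r, giving M(r) ≤ e^{3r^2 + 4} and ρ ≤ 2. For the lower bound, choose z on |z|=r with 3z^2 purely imaginary of modulus 3r^2; then |cos(3z^2 + 4)| grows like e^{3r^2}/2, so ρ ≥ 2. Hence ρ = 2.
Therefore ρ = 2.

Order ρ = 2.


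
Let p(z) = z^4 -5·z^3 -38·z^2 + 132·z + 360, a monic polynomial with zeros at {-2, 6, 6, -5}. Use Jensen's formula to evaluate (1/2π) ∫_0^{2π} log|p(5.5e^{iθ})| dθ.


Zeros: -5, -2, 6, 6; r = 5.5.
Inside |z| < r: -5, -2. Outside (|z| ≥ r): 6, 6.
p(0) = 360, so log|p(0)| = log(360) = 5.8861.
Apply Jensen: I(r) = log|p(0)| + Σ_k log(r/|z_k|), summed over zeros inside |z| < r.
  log(r/|z_k|) for z_k = -2: log(5.5/2) = 1.0116
  log(r/|z_k|) for z_k = -5: log(5.5/5) = 0.0953
  Outside zeros (6, 6) contribute nothing to the Jensen sum.
Sum over inside zeros: 1.1069.
I(r) = log|p(0)| + (inside sum) = 5.8861 + 1.1069 = 6.9930.
Note: since some zeros are outside |z| ≤ r, the simplified n·log(r) form does NOT apply — only the inside zeros contribute.

I(r) ≈ 6.9930.


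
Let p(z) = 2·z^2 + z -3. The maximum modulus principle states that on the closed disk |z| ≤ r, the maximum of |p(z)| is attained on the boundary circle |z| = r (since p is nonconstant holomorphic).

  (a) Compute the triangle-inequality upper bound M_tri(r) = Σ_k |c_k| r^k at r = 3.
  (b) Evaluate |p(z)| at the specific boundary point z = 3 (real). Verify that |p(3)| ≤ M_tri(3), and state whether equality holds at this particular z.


Coefficients: c_0 = -3, c_1 = 1, c_2 = 2. Radius r = 3.
Part (a). Triangle bound: M_tri(r) = Σ_k |c_k| r^k
  = |-3|·3^0 + |1|·3^1 + |2|·3^2
  = 3 + 3 + 18 = 24.
This bounds M(r) := max_{|z|=r} |p(z)| from above; equality holds iff all terms c_k z^k can be made to align in phase at a single z on |z|=r.
Part (b). At z = 3 (real, on the circle |z| = r):
  p(3) = (-3)·3^0 + (1)·3^1 + (2)·3^2 = 18.
  |p(3)| = 18.
Check: |p(3)| = 18 ≤ 24 = M_tri(3). ✓ Equality does not hold at z = 3 (the coefficients have mixed signs, so the terms do not all align in phase there).

M_tri(3) = 24; |p(3)| = 18; equality at z=3: no.


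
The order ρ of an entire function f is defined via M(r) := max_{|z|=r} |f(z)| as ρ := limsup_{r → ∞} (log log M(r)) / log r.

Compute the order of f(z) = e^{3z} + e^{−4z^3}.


Each summand is entire of order 1 and 3 respectively (as in the single-exponential case). The order of a sum is at most the max of the orders, so ρ ≤ 3. For the lower bound: on |z|=r choose arg z so that -4z^3 is real positive; then |e^{-4z^3}| = e^{4r^3} while |e^{3z}| ≤ e^{3r^1} = o(e^{4r^3}). So |f| ≥ e^{4r^3}(1 − o(1)) and ρ ≥ 3. Hence ρ = max(1, 3) = 3.
Therefore ρ = 3.

Order ρ = 3.


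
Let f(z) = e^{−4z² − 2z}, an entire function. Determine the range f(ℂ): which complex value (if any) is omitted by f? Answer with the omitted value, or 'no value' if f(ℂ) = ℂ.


Little Picard bounds the complement of f(ℂ) to at most one point.
The exponent g(z) = −4z² − 2z is a nonconstant polynomial, hence surjective onto ℂ. So e^{g(z)} takes every value in {e^w : w ∈ ℂ} = ℂ ∖ {0}. Adding 0 shifts the range to ℂ ∖ {0}. f omits exactly 0.

Omitted value: 0.


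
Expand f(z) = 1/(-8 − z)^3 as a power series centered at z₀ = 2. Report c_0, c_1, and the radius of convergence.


Let w = z − z₀, so z = z₀ + w.
Then -8 − z = -8 − (z₀ + w) = (-8 − z₀) − w = -10 − w.
f(z) = 1/(-10 − w)^3 = (1/(-10)^3) · (1 − w/(-10))^{−3}.
By the binomial series (1−u)^{−3} = Σ_{n≥0} C(n+2, 2) u^n for |u|<1, with u = w/(-10):
  c_n = C(n+2, 2) / (-10)^(n+3).
  c_0 = 1/(-10)^3 = -1/1000.
  c_1 = 3/(-10)^4 = 3/10000.
The series is valid for |w/d| < 1, i.e. |z − z₀| < |d|.
Radius of convergence: R = |-8 − z₀| = |-10| = 10 (distance from z₀ to the singularity z = -8).

c_0 = -1/1000, c_1 = 3/10000; R = 10.


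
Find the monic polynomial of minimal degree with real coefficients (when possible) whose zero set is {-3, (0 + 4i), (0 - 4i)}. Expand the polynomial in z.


The polynomial is p(z) = ∏_{α ∈ S} (z − α), where S = {-3, (0 + 4i), (0 - 4i)}.
Expanding the product yields: p(z) = z^3 + 3·z^2 + 16·z + 48.
Note conjugate pairs combine to real quadratics: (z − (0+4i))(z − (0−4i)) = z² + 16.
The resulting polynomial has degree 3 and real coefficients as required.

p(z) = z^3 + 3·z^2 + 16·z + 48.


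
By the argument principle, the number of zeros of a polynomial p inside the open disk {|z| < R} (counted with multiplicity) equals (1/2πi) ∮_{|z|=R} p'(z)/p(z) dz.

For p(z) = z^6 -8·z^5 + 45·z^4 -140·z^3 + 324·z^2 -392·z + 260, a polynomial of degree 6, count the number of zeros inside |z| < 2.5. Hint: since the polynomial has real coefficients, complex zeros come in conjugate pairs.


The zeros of p are: (2 + 3i), (2 - 3i), (1 + 3i), (1 - 3i), (1 + 1i), (1 - 1i).
Their magnitudes are: 3.606, 3.606, 3.162, 3.162, 1.414, 1.414.
Zeros with |z| < R = 2.5: (1 + 1i), (1 - 1i).
Count = 2.
By the argument principle, (1/2πi) ∮_{|z|=R} p'(z)/p(z) dz equals exactly this count.

Number of zeros inside |z| < 2.5: 2.


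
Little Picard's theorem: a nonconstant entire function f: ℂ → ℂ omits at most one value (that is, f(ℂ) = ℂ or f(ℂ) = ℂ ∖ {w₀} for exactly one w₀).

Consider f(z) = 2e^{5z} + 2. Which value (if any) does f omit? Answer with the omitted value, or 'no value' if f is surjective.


Little Picard bounds the complement of f(ℂ) to at most one point.
e^{5z} is never zero on ℂ, so 2·e^{5z} takes every value in ℂ ∖ {0}. Adding 2 shifts the range to ℂ ∖ {2}. Thus f omits exactly the value 2.

Omitted value: 2.


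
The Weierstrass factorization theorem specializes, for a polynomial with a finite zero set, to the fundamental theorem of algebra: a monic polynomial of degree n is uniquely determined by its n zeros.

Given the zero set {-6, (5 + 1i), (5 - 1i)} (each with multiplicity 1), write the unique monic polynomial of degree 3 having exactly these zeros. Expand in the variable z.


The polynomial is p(z) = ∏_{α ∈ S} (z − α), where S = {-6, (5 + 1i), (5 - 1i)}.
Expanding the product yields: p(z) = z^3 -4·z^2 -34·z + 156.
Note conjugate pairs combine to real quadratics: (z − (5+1i))(z − (5−1i)) = z² − 10z + 26.
The resulting polynomial has degree 3 and real coefficients as required.

p(z) = z^3 -4·z^2 -34·z + 156.


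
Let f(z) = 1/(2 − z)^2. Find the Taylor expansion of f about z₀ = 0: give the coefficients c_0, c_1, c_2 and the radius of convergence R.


Let w = z − z₀, so z = z₀ + w.
Then 2 − z = 2 − (z₀ + w) = (2 − z₀) − w = 2 − w.
f(z) = 1/(2 − w)^2 = (1/(2)^2) · (1 − w/(2))^{−2}.
By the binomial series (1−u)^{−2} = Σ_{n≥0} C(n+1, 1) u^n for |u|<1, with u = w/(2):
  c_n = C(n+1, 1) / (2)^(n+2).
  c_0 = 1/(2)^2 = 1/4.
  c_1 = 2/(2)^3 = 1/4.
  c_2 = 3/(2)^4 = 3/16.
The series is valid for |w/d| < 1, i.e. |z − z₀| < |d|.
Radius of convergence: R = |2 − z₀| = |2| = 2 (distance from z₀ to the singularity z = 2).

c_0 = 1/4, c_1 = 1/4, c_2 = 3/16; R = 2.


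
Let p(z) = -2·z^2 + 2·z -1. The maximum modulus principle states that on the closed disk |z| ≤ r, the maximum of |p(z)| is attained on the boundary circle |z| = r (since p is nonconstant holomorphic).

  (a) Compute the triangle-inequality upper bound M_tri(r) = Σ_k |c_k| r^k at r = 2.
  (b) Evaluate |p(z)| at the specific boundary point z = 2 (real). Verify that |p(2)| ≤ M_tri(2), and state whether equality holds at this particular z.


Coefficients: c_0 = -1, c_1 = 2, c_2 = -2. Radius r = 2.
Part (a). Triangle bound: M_tri(r) = Σ_k |c_k| r^k
  = |-1|·2^0 + |2|·2^1 + |-2|·2^2
  = 1 + 4 + 8 = 13.
This bounds M(r) := max_{|z|=r} |p(z)| from above; equality holds iff all terms c_k z^k can be made to align in phase at a single z on |z|=r.
Part (b). At z = 2 (real, on the circle |z| = r):
  p(2) = (-1)·2^0 + (2)·2^1 + (-2)·2^2 = -5.
  |p(2)| = 5.
Check: |p(2)| = 5 ≤ 13 = M_tri(2). ✓ Equality does not hold at z = 2 (the coefficients have mixed signs, so the terms do not all align in phase there).

M_tri(2) = 13; |p(2)| = 5; equality at z=2: no.


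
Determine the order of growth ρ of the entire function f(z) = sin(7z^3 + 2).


Write sin(w) = (e^{iw} ± e^{−iw})/(2 or 2i), so |sin(w)| ≤ e^{|w|}. With w = 7z^3 + 2, |w| ≤ 7r^3 + 2 on |z|=r, giving M(r) ≤ e^{7r^3 + 2} and ρ ≤ 3. For the lower bound, choose z on |z|=r with 7z^3 purely imaginary of modulus 7r^3; then |sin(7z^3 + 2)| grows like e^{7r^3}/2, so ρ ≥ 3. Hence ρ = 3.
Therefore ρ = 3.

Order ρ = 3.


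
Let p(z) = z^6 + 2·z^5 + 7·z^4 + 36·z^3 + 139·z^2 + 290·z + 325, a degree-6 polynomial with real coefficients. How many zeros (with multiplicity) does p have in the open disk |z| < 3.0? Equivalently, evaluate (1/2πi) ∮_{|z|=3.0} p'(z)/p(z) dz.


The zeros of p are: (2 + 3i), (2 - 3i), (-1 + 2i), (-1 - 2i), (-2 + 1i), (-2 - 1i).
Their magnitudes are: 3.606, 3.606, 2.236, 2.236, 2.236, 2.236.
Zeros with |z| < R = 3.0: (-1 + 2i), (-1 - 2i), (-2 + 1i), (-2 - 1i).
Count = 4.
By the argument principle, (1/2πi) ∮_{|z|=R} p'(z)/p(z) dz equals exactly this count.

Number of zeros inside |z| < 3.0: 4.


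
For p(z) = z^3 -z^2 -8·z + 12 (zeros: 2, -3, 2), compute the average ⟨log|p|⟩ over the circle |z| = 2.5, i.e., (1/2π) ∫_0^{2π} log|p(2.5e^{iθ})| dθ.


Zeros: -3, 2, 2; r = 2.5.
Inside |z| < r: 2, 2. Outside (|z| ≥ r): -3.
p(0) = 12, so log|p(0)| = log(12) = 2.4849.
Apply Jensen: I(r) = log|p(0)| + Σ_k log(r/|z_k|), summed over zeros inside |z| < r.
  log(r/|z_k|) for z_k = 2: log(2.5/2) = 0.2231
  log(r/|z_k|) for z_k = 2: log(2.5/2) = 0.2231
  Outside zeros (-3) contribute nothing to the Jensen sum.
Sum over inside zeros: 0.4463.
I(r) = log|p(0)| + (inside sum) = 2.4849 + 0.4463 = 2.9312.
Note: since some zeros are outside |z| ≤ r, the simplified n·log(r) form does NOT apply — only the inside zeros contribute.

I(r) ≈ 2.9312.


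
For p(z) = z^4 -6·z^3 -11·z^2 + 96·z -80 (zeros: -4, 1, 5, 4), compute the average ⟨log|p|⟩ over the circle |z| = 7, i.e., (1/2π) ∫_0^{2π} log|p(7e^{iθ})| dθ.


Zeros: -4, 1, 4, 5; r = 7.
Inside |z| < r: -4, 1, 4, 5. Outside (|z| ≥ r): ∅.
p(0) = -80, so log|p(0)| = log(80) = 4.3820.
Apply Jensen: I(r) = log|p(0)| + Σ_k log(r/|z_k|), summed over zeros inside |z| < r.
  log(r/|z_k|) for z_k = -4: log(7/4) = 0.5596
  log(r/|z_k|) for z_k = 1: log(7/1) = 1.9459
  log(r/|z_k|) for z_k = 5: log(7/5) = 0.3365
  log(r/|z_k|) for z_k = 4: log(7/4) = 0.5596
Sum over inside zeros: 3.4016.
I(r) = log|p(0)| + (inside sum) = 4.3820 + 3.4016 = 7.7836.
Closed form (all zeros inside, monic): I(r) = n·log(r) = 4·log(7) = 7.7836. ✓

I(r) ≈ 7.7836.


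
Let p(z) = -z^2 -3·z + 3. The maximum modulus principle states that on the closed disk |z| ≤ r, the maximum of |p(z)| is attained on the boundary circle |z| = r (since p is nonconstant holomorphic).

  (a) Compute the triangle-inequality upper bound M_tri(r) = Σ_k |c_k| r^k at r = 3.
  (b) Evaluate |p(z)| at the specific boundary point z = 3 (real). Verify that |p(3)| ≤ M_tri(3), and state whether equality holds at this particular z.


Coefficients: c_0 = 3, c_1 = -3, c_2 = -1. Radius r = 3.
Part (a). Triangle bound: M_tri(r) = Σ_k |c_k| r^k
  = |3|·3^0 + |-3|·3^1 + |-1|·3^2
  = 3 + 9 + 9 = 21.
This bounds M(r) := max_{|z|=r} |p(z)| from above; equality holds iff all terms c_k z^k can be made to align in phase at a single z on |z|=r.
Part (b). At z = 3 (real, on the circle |z| = r):
  p(3) = (3)·3^0 + (-3)·3^1 + (-1)·3^2 = -15.
  |p(3)| = 15.
Check: |p(3)| = 15 ≤ 21 = M_tri(3). ✓ Equality does not hold at z = 3 (the coefficients have mixed signs, so the terms do not all align in phase there).

M_tri(3) = 21; |p(3)| = 15; equality at z=3: no.


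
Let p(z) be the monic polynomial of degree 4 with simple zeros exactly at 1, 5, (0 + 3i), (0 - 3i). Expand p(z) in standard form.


The polynomial is p(z) = ∏_{α ∈ S} (z − α), where S = {1, 5, (0 + 3i), (0 - 3i)}.
Expanding the product yields: p(z) = z^4 -6·z^3 + 14·z^2 -54·z + 45.
Note conjugate pairs combine to real quadratics: (z − (0+3i))(z − (0−3i)) = z² + 9.
The resulting polynomial has degree 4 and real coefficients as required.

p(z) = z^4 -6·z^3 + 14·z^2 -54·z + 45.


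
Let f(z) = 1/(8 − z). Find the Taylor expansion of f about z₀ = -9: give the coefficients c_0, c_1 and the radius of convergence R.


Let w = z − z₀, so z = z₀ + w.
Then 8 − z = 8 − (z₀ + w) = (8 − z₀) − w = 17 − w.
f(z) = 1/(17 − w) = (1/(17)) · 1/(1 − w/(17)) = Σ_{n≥0} w^n / (17)^(n+1).
So c_n = 1/(17)^(n+1):
  c_0 = 1/(17)^1 = 1/17.
  c_1 = 1/(17)^2 = 1/289.
The series is valid for |w/d| < 1, i.e. |z − z₀| < |d|.
Radius of convergence: R = |8 − z₀| = |17| = 17 (distance from z₀ to the singularity z = 8).

c_0 = 1/17, c_1 = 1/289; R = 17.


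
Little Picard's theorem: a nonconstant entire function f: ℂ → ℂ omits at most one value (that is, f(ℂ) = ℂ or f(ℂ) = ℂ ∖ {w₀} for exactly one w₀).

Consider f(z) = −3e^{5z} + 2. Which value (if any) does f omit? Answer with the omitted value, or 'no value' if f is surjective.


Little Picard bounds the complement of f(ℂ) to at most one point.
e^{5z} is never zero on ℂ, so -3·e^{5z} takes every value in ℂ ∖ {0}. Adding 2 shifts the range to ℂ ∖ {2}. Thus f omits exactly the value 2.

Omitted value: 2.


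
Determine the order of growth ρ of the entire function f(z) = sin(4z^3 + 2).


Write sin(w) = (e^{iw} ± e^{−iw})/(2 or 2i), so |sin(w)| ≤ e^{|w|}. With w = 4z^3 + 2, |w| ≤ 4r^3 + 2 on |z|=r, giving M(r) ≤ e^{4r^3 + 2} and ρ ≤ 3. For the lower bound, choose z on |z|=r with 4z^3 purely imaginary of modulus 4r^3; then |sin(4z^3 + 2)| grows like e^{4r^3}/2, so ρ ≥ 3. Hence ρ = 3.
Therefore ρ = 3.

Order ρ = 3.


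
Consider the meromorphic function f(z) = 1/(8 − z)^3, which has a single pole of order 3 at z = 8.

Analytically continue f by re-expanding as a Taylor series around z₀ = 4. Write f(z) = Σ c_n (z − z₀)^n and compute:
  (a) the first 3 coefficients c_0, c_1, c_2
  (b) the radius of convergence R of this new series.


Let w = z − z₀, so z = z₀ + w.
Then 8 − z = 8 − (z₀ + w) = (8 − z₀) − w = 4 − w.
f(z) = 1/(4 − w)^3 = (1/(4)^3) · (1 − w/(4))^{−3}.
By the binomial series (1−u)^{−3} = Σ_{n≥0} C(n+2, 2) u^n for |u|<1, with u = w/(4):
  c_n = C(n+2, 2) / (4)^(n+3).
  c_0 = 1/(4)^3 = 1/64.
  c_1 = 3/(4)^4 = 3/256.
  c_2 = 6/(4)^5 = 3/512.
The series is valid for |w/d| < 1, i.e. |z − z₀| < |d|.
Radius of convergence: R = |8 − z₀| = |4| = 4 (distance from z₀ to the singularity z = 8).

c_0 = 1/64, c_1 = 3/256, c_2 = 3/512; R = 4.


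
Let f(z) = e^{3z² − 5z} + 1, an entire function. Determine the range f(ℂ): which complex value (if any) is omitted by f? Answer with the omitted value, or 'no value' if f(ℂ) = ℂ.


Little Picard bounds the complement of f(ℂ) to at most one point.
The exponent g(z) = 3z² − 5z is a nonconstant polynomial, hence surjective onto ℂ. So e^{g(z)} takes every value in {e^w : w ∈ ℂ} = ℂ ∖ {0}. Adding 1 shifts the range to ℂ ∖ {1}. f omits exactly 1.

Omitted value: 1.


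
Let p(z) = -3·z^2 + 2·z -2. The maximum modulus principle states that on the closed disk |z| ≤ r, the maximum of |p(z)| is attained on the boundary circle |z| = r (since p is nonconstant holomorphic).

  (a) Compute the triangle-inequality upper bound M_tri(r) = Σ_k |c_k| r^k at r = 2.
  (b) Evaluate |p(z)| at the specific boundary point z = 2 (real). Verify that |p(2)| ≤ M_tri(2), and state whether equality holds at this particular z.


Coefficients: c_0 = -2, c_1 = 2, c_2 = -3. Radius r = 2.
Part (a). Triangle bound: M_tri(r) = Σ_k |c_k| r^k
  = |-2|·2^0 + |2|·2^1 + |-3|·2^2
  = 2 + 4 + 12 = 18.
This bounds M(r) := max_{|z|=r} |p(z)| from above; equality holds iff all terms c_k z^k can be made to align in phase at a single z on |z|=r.
Part (b). At z = 2 (real, on the circle |z| = r):
  p(2) = (-2)·2^0 + (2)·2^1 + (-3)·2^2 = -10.
  |p(2)| = 10.
Check: |p(2)| = 10 ≤ 18 = M_tri(2). ✓ Equality does not hold at z = 2 (the coefficients have mixed signs, so the terms do not all align in phase there).

M_tri(2) = 18; |p(2)| = 10; equality at z=2: no.


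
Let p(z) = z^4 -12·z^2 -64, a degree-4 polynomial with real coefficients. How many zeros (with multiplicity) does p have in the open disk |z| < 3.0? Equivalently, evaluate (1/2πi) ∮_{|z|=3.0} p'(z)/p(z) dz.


The zeros of p are: (0 + 2i), (0 - 2i), -4, 4.
Their magnitudes are: 2, 2, 4, 4.
Zeros with |z| < R = 3.0: (0 + 2i), (0 - 2i).
Count = 2.
By the argument principle, (1/2πi) ∮_{|z|=R} p'(z)/p(z) dz equals exactly this count.

Number of zeros inside |z| < 3.0: 2.


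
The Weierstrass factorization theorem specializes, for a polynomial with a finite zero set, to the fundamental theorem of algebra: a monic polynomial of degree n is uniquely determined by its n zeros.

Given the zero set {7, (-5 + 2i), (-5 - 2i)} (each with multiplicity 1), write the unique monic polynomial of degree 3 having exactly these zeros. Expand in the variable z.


The polynomial is p(z) = ∏_{α ∈ S} (z − α), where S = {7, (-5 + 2i), (-5 - 2i)}.
Expanding the product yields: p(z) = z^3 + 3·z^2 -41·z -203.
Note conjugate pairs combine to real quadratics: (z − (-5+2i))(z − (-5−2i)) = z² + 10z + 29.
The resulting polynomial has degree 3 and real coefficients as required.

p(z) = z^3 + 3·z^2 -41·z -203.


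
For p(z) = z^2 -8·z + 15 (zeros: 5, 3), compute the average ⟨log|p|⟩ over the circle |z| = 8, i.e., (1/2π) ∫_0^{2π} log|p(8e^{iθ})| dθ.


Zeros: 3, 5; r = 8.
Inside |z| < r: 3, 5. Outside (|z| ≥ r): ∅.
p(0) = 15, so log|p(0)| = log(15) = 2.7081.
Apply Jensen: I(r) = log|p(0)| + Σ_k log(r/|z_k|), summed over zeros inside |z| < r.
  log(r/|z_k|) for z_k = 5: log(8/5) = 0.4700
  log(r/|z_k|) for z_k = 3: log(8/3) = 0.9808
Sum over inside zeros: 1.4508.
I(r) = log|p(0)| + (inside sum) = 2.7081 + 1.4508 = 4.1589.
Closed form (all zeros inside, monic): I(r) = n·log(r) = 2·log(8) = 4.1589. ✓

I(r) ≈ 4.1589.


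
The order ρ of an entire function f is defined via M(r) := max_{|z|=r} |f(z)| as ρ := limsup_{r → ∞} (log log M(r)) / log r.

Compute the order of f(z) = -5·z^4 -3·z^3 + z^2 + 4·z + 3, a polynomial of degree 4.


|f(z)| ≤ Σ|c_k|·r^k = O(r^4) as r → ∞. Polynomial growth is O(e^{r^ε}) for every ε > 0 (since r^4/e^{r^ε} → 0), so ρ ≤ ε for all ε > 0, i.e. ρ = 0. Every nonconstant polynomial has order 0.
Therefore ρ = 0.

Order ρ = 0.


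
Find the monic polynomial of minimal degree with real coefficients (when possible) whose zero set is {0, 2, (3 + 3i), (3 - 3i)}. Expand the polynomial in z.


The polynomial is p(z) = ∏_{α ∈ S} (z − α), where S = {0, 2, (3 + 3i), (3 - 3i)}.
Expanding the product yields: p(z) = z^4 -8·z^3 + 30·z^2 -36·z.
Note conjugate pairs combine to real quadratics: (z − (3+3i))(z − (3−3i)) = z² − 6z + 18.
The resulting polynomial has degree 4 and real coefficients as required.

p(z) = z^4 -8·z^3 + 30·z^2 -36·z.


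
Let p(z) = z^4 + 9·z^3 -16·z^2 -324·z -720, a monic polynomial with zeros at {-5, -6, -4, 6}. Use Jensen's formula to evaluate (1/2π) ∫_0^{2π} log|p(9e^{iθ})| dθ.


Zeros: -6, -5, -4, 6; r = 9.
Inside |z| < r: -6, -5, -4, 6. Outside (|z| ≥ r): ∅.
p(0) = -720, so log|p(0)| = log(720) = 6.5793.
Apply Jensen: I(r) = log|p(0)| + Σ_k log(r/|z_k|), summed over zeros inside |z| < r.
  log(r/|z_k|) for z_k = -5: log(9/5) = 0.5878
  log(r/|z_k|) for z_k = -6: log(9/6) = 0.4055
  log(r/|z_k|) for z_k = -4: log(9/4) = 0.8109
  log(r/|z_k|) for z_k = 6: log(9/6) = 0.4055
Sum over inside zeros: 2.2096.
I(r) = log|p(0)| + (inside sum) = 6.5793 + 2.2096 = 8.7889.
Closed form (all zeros inside, monic): I(r) = n·log(r) = 4·log(9) = 8.7889. ✓

I(r) ≈ 8.7889.


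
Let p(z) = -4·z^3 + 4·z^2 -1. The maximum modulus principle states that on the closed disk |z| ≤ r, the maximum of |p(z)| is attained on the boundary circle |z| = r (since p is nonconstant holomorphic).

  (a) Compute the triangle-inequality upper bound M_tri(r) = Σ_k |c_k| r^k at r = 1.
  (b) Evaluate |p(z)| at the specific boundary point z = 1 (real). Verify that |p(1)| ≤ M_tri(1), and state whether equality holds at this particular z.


Coefficients: c_0 = -1, c_1 = 0, c_2 = 4, c_3 = -4. Radius r = 1.
Part (a). Triangle bound: M_tri(r) = Σ_k |c_k| r^k
  = |-1|·1^0 + |0|·1^1 + |4|·1^2 + |-4|·1^3
  = 1 + 0 + 4 + 4 = 9.
This bounds M(r) := max_{|z|=r} |p(z)| from above; equality holds iff all terms c_k z^k can be made to align in phase at a single z on |z|=r.
Part (b). At z = 1 (real, on the circle |z| = r):
  p(1) = (-1)·1^0 + (0)·1^1 + (4)·1^2 + (-4)·1^3 = -1.
  |p(1)| = 1.
Check: |p(1)| = 1 ≤ 9 = M_tri(1). ✓ Equality does not hold at z = 1 (the coefficients have mixed signs, so the terms do not all align in phase there).

M_tri(1) = 9; |p(1)| = 1; equality at z=1: no.


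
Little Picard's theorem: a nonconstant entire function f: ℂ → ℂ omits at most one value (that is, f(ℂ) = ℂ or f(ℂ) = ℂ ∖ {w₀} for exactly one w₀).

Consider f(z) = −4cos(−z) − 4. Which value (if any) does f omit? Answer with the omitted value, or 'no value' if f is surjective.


Little Picard bounds the complement of f(ℂ) to at most one point.
cos is entire and surjective onto ℂ: for every w ∈ ℂ, cos(ζ) = w has a solution ζ ∈ ℂ (e.g., via the complex inverse arccos). With ζ = −z this gives z = ζ/(-1). Then -4·cos(−z) takes every value in -4·ℂ = ℂ, and adding -4 is a bijection of ℂ. So f is surjective and omits no value. (Note: only on the real line is cos bounded by [−1, 1].)

Omitted value: no value.


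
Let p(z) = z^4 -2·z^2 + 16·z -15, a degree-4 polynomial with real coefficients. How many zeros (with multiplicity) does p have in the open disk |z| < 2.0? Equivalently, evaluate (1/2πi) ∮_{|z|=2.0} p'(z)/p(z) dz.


The zeros of p are: -3, 1, (1 + 2i), (1 - 2i).
Their magnitudes are: 3, 1, 2.236, 2.236.
Zeros with |z| < R = 2.0: 1.
Count = 1.
By the argument principle, (1/2πi) ∮_{|z|=R} p'(z)/p(z) dz equals exactly this count.

Number of zeros inside |z| < 2.0: 1.


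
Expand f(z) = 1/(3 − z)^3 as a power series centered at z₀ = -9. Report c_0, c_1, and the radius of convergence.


Let w = z − z₀, so z = z₀ + w.
Then 3 − z = 3 − (z₀ + w) = (3 − z₀) − w = 12 − w.
f(z) = 1/(12 − w)^3 = (1/(12)^3) · (1 − w/(12))^{−3}.
By the binomial series (1−u)^{−3} = Σ_{n≥0} C(n+2, 2) u^n for |u|<1, with u = w/(12):
  c_n = C(n+2, 2) / (12)^(n+3).
  c_0 = 1/(12)^3 = 1/1728.
  c_1 = 3/(12)^4 = 1/6912.
The series is valid for |w/d| < 1, i.e. |z − z₀| < |d|.
Radius of convergence: R = |3 − z₀| = |12| = 12 (distance from z₀ to the singularity z = 3).

c_0 = 1/1728, c_1 = 1/6912; R = 12.


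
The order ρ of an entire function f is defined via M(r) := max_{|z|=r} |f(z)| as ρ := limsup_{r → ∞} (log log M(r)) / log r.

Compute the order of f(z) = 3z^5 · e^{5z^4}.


M(r) = max_{|z|=r} |3|·|z|^5·|e^{5z^4}| = 3·r^5 · e^{5r^4} (the factors attain their maxima compatibly on |z|=r). Then log M(r) = log 3 + 5·log r + 5r^4, dominated by the last term, so log log M(r) ~ 4·log r. The polynomial factor 3z^5 contributes only a log r term and does not affect the order. ρ = 4.
Therefore ρ = 4.

Order ρ = 4.


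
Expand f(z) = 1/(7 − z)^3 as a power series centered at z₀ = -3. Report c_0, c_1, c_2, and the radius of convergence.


Let w = z − z₀, so z = z₀ + w.
Then 7 − z = 7 − (z₀ + w) = (7 − z₀) − w = 10 − w.
f(z) = 1/(10 − w)^3 = (1/(10)^3) · (1 − w/(10))^{−3}.
By the binomial series (1−u)^{−3} = Σ_{n≥0} C(n+2, 2) u^n for |u|<1, with u = w/(10):
  c_n = C(n+2, 2) / (10)^(n+3).
  c_0 = 1/(10)^3 = 1/1000.
  c_1 = 3/(10)^4 = 3/10000.
  c_2 = 6/(10)^5 = 3/50000.
The series is valid for |w/d| < 1, i.e. |z − z₀| < |d|.
Radius of convergence: R = |7 − z₀| = |10| = 10 (distance from z₀ to the singularity z = 7).

c_0 = 1/1000, c_1 = 3/10000, c_2 = 3/50000; R = 10.


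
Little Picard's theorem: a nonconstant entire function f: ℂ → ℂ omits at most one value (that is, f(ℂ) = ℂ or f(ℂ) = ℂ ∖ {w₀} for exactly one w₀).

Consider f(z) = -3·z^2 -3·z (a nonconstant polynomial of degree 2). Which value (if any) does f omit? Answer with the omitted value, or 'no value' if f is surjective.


Little Picard bounds the complement of f(ℂ) to at most one point.
For every w ∈ ℂ, the equation p(z) − w = 0 is a nonconstant polynomial in z and hence has at least one root by the fundamental theorem of algebra. So p is surjective onto ℂ, omitting no value.

Omitted value: no value.


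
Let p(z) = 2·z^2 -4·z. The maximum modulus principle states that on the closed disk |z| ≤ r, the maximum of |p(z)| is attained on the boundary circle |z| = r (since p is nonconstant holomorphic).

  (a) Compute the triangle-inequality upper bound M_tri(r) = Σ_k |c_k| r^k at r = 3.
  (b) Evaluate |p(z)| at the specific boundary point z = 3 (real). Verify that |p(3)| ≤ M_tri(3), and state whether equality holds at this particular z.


Coefficients: c_0 = 0, c_1 = -4, c_2 = 2. Radius r = 3.
Part (a). Triangle bound: M_tri(r) = Σ_k |c_k| r^k
  = |0|·3^0 + |-4|·3^1 + |2|·3^2
  = 0 + 12 + 18 = 30.
This bounds M(r) := max_{|z|=r} |p(z)| from above; equality holds iff all terms c_k z^k can be made to align in phase at a single z on |z|=r.
Part (b). At z = 3 (real, on the circle |z| = r):
  p(3) = (0)·3^0 + (-4)·3^1 + (2)·3^2 = 6.
  |p(3)| = 6.
Check: |p(3)| = 6 ≤ 30 = M_tri(3). ✓ Equality does not hold at z = 3 (the coefficients have mixed signs, so the terms do not all align in phase there).

M_tri(3) = 30; |p(3)| = 6; equality at z=3: no.


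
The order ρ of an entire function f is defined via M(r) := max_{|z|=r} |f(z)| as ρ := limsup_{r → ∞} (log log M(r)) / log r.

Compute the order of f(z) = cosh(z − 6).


cosh(w) is a linear combination of e^{iw} and e^{−iw} (or e^w, e^{−w} in the hyperbolic case), so |cosh(w)| ≤ e^{|w|}. With w = z − 6, |w| ≤ 1|z| + 6 = 1r + 6 on |z| = r, giving M(r) ≤ e^{1r + 6}, so ρ ≤ 1. On a suitable ray (z = it for sin/cos; z = t for sinh/cosh, t real → ∞), |cosh(z − 6)| grows like e^{1|t|}/2, so ρ ≥ 1. Hence ρ = 1.
Therefore ρ = 1.

Order ρ = 1.


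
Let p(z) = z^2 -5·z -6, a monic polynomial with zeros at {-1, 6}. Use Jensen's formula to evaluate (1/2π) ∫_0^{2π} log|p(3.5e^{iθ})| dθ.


Zeros: -1, 6; r = 3.5.
Inside |z| < r: -1. Outside (|z| ≥ r): 6.
p(0) = -6, so log|p(0)| = log(6) = 1.7918.
Apply Jensen: I(r) = log|p(0)| + Σ_k log(r/|z_k|), summed over zeros inside |z| < r.
  log(r/|z_k|) for z_k = -1: log(3.5/1) = 1.2528
  Outside zeros (6) contribute nothing to the Jensen sum.
Sum over inside zeros: 1.2528.
I(r) = log|p(0)| + (inside sum) = 1.7918 + 1.2528 = 3.0445.
Note: since some zeros are outside |z| ≤ r, the simplified n·log(r) form does NOT apply — only the inside zeros contribute.

I(r) ≈ 3.0445.


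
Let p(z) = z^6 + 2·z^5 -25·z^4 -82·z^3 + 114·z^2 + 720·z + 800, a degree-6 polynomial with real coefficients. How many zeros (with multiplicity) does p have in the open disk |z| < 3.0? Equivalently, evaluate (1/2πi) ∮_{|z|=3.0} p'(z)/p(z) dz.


The zeros of p are: 4, (-3 + 1i), (-3 - 1i), 4, (-2 + 1i), (-2 - 1i).
Their magnitudes are: 4, 3.162, 3.162, 4, 2.236, 2.236.
Zeros with |z| < R = 3.0: (-2 + 1i), (-2 - 1i).
Count = 2.
By the argument principle, (1/2πi) ∮_{|z|=R} p'(z)/p(z) dz equals exactly this count.

Number of zeros inside |z| < 3.0: 2.


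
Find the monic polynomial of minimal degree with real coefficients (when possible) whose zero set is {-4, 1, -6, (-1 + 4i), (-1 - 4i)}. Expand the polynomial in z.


The polynomial is p(z) = ∏_{α ∈ S} (z − α), where S = {-4, 1, -6, (-1 + 4i), (-1 - 4i)}.
Expanding the product yields: p(z) = z^5 + 11·z^4 + 49·z^3 + 157·z^2 + 190·z -408.
Note conjugate pairs combine to real quadratics: (z − (-1+4i))(z − (-1−4i)) = z² + 2z + 17.
The resulting polynomial has degree 5 and real coefficients as required.

p(z) = z^5 + 11·z^4 + 49·z^3 + 157·z^2 + 190·z -408.


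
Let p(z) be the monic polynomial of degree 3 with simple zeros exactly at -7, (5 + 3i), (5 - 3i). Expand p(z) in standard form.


The polynomial is p(z) = ∏_{α ∈ S} (z − α), where S = {-7, (5 + 3i), (5 - 3i)}.
Expanding the product yields: p(z) = z^3 -3·z^2 -36·z + 238.
Note conjugate pairs combine to real quadratics: (z − (5+3i))(z − (5−3i)) = z² − 10z + 34.
The resulting polynomial has degree 3 and real coefficients as required.

p(z) = z^3 -3·z^2 -36·z + 238.


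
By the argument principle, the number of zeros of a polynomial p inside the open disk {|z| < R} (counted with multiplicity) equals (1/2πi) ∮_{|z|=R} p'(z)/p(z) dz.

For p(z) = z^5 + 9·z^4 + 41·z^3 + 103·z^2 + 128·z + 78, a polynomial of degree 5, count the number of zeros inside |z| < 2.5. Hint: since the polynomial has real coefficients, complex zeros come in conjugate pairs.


The zeros of p are: (-1 + 1i), (-1 - 1i), (-2 + 3i), (-2 - 3i), -3.
Their magnitudes are: 1.414, 1.414, 3.606, 3.606, 3.
Zeros with |z| < R = 2.5: (-1 + 1i), (-1 - 1i).
Count = 2.
By the argument principle, (1/2πi) ∮_{|z|=R} p'(z)/p(z) dz equals exactly this count.

Number of zeros inside |z| < 2.5: 2.


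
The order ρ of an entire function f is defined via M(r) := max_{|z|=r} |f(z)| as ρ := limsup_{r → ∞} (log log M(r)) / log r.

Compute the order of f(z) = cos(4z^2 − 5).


Write cos(w) = (e^{iw} ± e^{−iw})/(2 or 2i), so |cos(w)| ≤ e^{|w|}. With w = 4z^2 − 5, |w| ≤ 4r^2 + 5 on |z|=r, giving M(r) ≤ e^{4r^2 + 5} and ρ ≤ 2. For the lower bound, choose z on |z|=r with 4z^2 purely imaginary of modulus 4r^2; then |cos(4z^2 − 5)| grows like e^{4r^2}/2, so ρ ≥ 2. Hence ρ = 2.
Therefore ρ = 2.

Order ρ = 2.


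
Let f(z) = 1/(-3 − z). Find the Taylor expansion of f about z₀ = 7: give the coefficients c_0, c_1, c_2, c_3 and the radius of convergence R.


Let w = z − z₀, so z = z₀ + w.
Then -3 − z = -3 − (z₀ + w) = (-3 − z₀) − w = -10 − w.
f(z) = 1/(-10 − w) = (1/(-10)) · 1/(1 − w/(-10)) = Σ_{n≥0} w^n / (-10)^(n+1).
So c_n = 1/(-10)^(n+1):
  c_0 = 1/(-10)^1 = -1/10.
  c_1 = 1/(-10)^2 = 1/100.
  c_2 = 1/(-10)^3 = -1/1000.
  c_3 = 1/(-10)^4 = 1/10000.
The series is valid for |w/d| < 1, i.e. |z − z₀| < |d|.
Radius of convergence: R = |-3 − z₀| = |-10| = 10 (distance from z₀ to the singularity z = -3).

c_0 = -1/10, c_1 = 1/100, c_2 = -1/1000, c_3 = 1/10000; R = 10.


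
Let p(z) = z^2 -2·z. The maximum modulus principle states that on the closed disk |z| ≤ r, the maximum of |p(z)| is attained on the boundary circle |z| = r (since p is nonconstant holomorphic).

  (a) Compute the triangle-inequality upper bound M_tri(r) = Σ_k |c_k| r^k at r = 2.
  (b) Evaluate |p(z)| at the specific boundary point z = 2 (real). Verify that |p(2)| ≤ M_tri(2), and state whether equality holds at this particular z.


Coefficients: c_0 = 0, c_1 = -2, c_2 = 1. Radius r = 2.
Part (a). Triangle bound: M_tri(r) = Σ_k |c_k| r^k
  = |0|·2^0 + |-2|·2^1 + |1|·2^2
  = 0 + 4 + 4 = 8.
This bounds M(r) := max_{|z|=r} |p(z)| from above; equality holds iff all terms c_k z^k can be made to align in phase at a single z on |z|=r.
Part (b). At z = 2 (real, on the circle |z| = r):
  p(2) = (0)·2^0 + (-2)·2^1 + (1)·2^2 = 0.
  |p(2)| = 0.
Check: |p(2)| = 0 ≤ 8 = M_tri(2). ✓ Equality does not hold at z = 2 (the coefficients have mixed signs, so the terms do not all align in phase there).

M_tri(2) = 8; |p(2)| = 0; equality at z=2: no.


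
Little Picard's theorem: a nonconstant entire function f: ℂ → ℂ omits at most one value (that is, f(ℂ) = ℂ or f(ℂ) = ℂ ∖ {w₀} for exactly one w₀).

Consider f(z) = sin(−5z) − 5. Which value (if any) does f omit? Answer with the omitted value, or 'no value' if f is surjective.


Little Picard bounds the complement of f(ℂ) to at most one point.
sin is entire and surjective onto ℂ: for every w ∈ ℂ, sin(ζ) = w has a solution ζ ∈ ℂ (e.g., via the complex inverse arcsin). With ζ = −5z this gives z = ζ/(-5). Then 1·sin(−5z) takes every value in 1·ℂ = ℂ, and adding -5 is a bijection of ℂ. So f is surjective and omits no value. (Note: only on the real line is sin bounded by [−1, 1].)

Omitted value: no value.


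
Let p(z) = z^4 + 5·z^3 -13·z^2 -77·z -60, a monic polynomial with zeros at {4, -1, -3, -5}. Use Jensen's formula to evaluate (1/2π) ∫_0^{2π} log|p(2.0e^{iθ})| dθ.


Zeros: -5, -3, -1, 4; r = 2.0.
Inside |z| < r: -1. Outside (|z| ≥ r): -5, -3, 4.
p(0) = -60, so log|p(0)| = log(60) = 4.0943.
Apply Jensen: I(r) = log|p(0)| + Σ_k log(r/|z_k|), summed over zeros inside |z| < r.
  log(r/|z_k|) for z_k = -1: log(2.0/1) = 0.6931
  Outside zeros (-5, -3, 4) contribute nothing to the Jensen sum.
Sum over inside zeros: 0.6931.
I(r) = log|p(0)| + (inside sum) = 4.0943 + 0.6931 = 4.7875.
Note: since some zeros are outside |z| ≤ r, the simplified n·log(r) form does NOT apply — only the inside zeros contribute.

I(r) ≈ 4.7875.


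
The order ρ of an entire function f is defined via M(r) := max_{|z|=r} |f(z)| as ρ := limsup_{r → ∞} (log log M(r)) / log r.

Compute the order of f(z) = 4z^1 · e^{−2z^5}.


M(r) = max_{|z|=r} |4|·|z|^1·|e^{−2z^5}| = 4·r^1 · e^{2r^5} (the factors attain their maxima compatibly on |z|=r). Then log M(r) = log 4 + 1·log r + 2r^5, dominated by the last term, so log log M(r) ~ 5·log r. The polynomial factor 4z^1 contributes only a log r term and does not affect the order. ρ = 5.
Therefore ρ = 5.

Order ρ = 5.


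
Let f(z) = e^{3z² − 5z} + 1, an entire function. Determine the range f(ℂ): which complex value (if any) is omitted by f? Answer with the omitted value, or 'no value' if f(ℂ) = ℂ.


Little Picard bounds the complement of f(ℂ) to at most one point.
The exponent g(z) = 3z² − 5z is a nonconstant polynomial, hence surjective onto ℂ. So e^{g(z)} takes every value in {e^w : w ∈ ℂ} = ℂ ∖ {0}. Adding 1 shifts the range to ℂ ∖ {1}. f omits exactly 1.

Omitted value: 1.


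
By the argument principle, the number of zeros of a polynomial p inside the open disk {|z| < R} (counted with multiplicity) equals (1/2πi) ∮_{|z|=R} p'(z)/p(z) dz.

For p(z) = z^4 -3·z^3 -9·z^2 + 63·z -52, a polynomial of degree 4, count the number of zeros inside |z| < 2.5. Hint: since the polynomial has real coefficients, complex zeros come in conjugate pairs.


The zeros of p are: (3 + 2i), (3 - 2i), -4, 1.
Their magnitudes are: 3.606, 3.606, 4, 1.
Zeros with |z| < R = 2.5: 1.
Count = 1.
By the argument principle, (1/2πi) ∮_{|z|=R} p'(z)/p(z) dz equals exactly this count.

Number of zeros inside |z| < 2.5: 1.


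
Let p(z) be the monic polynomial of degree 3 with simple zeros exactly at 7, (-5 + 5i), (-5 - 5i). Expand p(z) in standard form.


The polynomial is p(z) = ∏_{α ∈ S} (z − α), where S = {7, (-5 + 5i), (-5 - 5i)}.
Expanding the product yields: p(z) = z^3 + 3·z^2 -20·z -350.
Note conjugate pairs combine to real quadratics: (z − (-5+5i))(z − (-5−5i)) = z² + 10z + 50.
The resulting polynomial has degree 3 and real coefficients as required.

p(z) = z^3 + 3·z^2 -20·z -350.
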